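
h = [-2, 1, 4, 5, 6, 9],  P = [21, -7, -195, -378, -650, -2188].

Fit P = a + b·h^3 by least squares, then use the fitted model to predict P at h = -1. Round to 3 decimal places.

Compute the Gram sums: Σ1 = 6, Σh^3 = 1127, Σh^3·h^3 = 597883.
Moment sums: ΣP = -3397, Σh^3·P = -1795357.
So XᵀX·[a, b]ᵀ = XᵀP: [[6, 1127]; [1127, 597883]]·[a, b]ᵀ = [-3397, -1795357]ᵀ.
Eliminating b: 597883·(row 1) − 1127·(row 2) gives 2317169·a = 597883·(-3397) − 1127·(-1795357) = -7641212, so a = -7641212/2317169.
Then b = ((-1795357) − 1127·(-7641212/2317169))/597883 = -6943723/2317169.
At h = -1: P̂ = (-7641212/2317169)·(1) + (-6943723/2317169)·(-1) = -697489/2317169.

P̂ = -0.301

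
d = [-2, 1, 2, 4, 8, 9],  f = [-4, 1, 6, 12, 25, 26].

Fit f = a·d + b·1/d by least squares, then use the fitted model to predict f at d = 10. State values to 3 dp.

f̂ = 30.091

MᵀM·[a, b]ᵀ = Mᵀf reads: 170·a + 6·b = 503;  6·a + (8245/5184)·b = 1081/72.
Δ = 170·(8245/5184) − 6² = 607513/2592.
a = (503·(8245/5184) − 6·(1081/72))/(607513/2592) = 3680243/1215026; b = (170·(1081/72) − 6·503)/(607513/2592) = -1206936/607513.
At d = 10: f̂ = (3680243/1215026)·(10) + (-1206936/607513)·(1/10) = 91402607/3037565.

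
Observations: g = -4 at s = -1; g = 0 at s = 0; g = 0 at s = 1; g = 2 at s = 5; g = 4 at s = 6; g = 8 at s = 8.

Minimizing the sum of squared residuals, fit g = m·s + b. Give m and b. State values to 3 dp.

m = 1.052, b = -1.666

From the data, Σs·s = 127, Σs = 19, Σ1 = 6.
Right-hand side: Σs·g = 102, Σg = 10.
Determinant 127·6 − 19² = 401.
m = (102·6 − 19·10)/401 = 422/401; b = (127·10 − 19·102)/401 = -668/401.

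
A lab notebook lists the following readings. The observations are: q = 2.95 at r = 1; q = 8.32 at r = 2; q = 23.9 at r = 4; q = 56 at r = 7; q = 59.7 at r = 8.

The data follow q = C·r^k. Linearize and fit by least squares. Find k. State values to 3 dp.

Let Y = ln q. Fitting Y = k·ln r + ln C by least squares:
XᵀX = [[10.5129, 6.1048]; [6.1048, 5]], rhs = [22.2050, 14.4890]ᵀ  (here Σln r = 6.1048, Σ(ln r)² = 10.5129, Σln q = 14.4890, Σln r·ln q = 22.2050).
Solving (det = 15.2960): k = 1.47570, ln C = 1.09604.

k = 1.476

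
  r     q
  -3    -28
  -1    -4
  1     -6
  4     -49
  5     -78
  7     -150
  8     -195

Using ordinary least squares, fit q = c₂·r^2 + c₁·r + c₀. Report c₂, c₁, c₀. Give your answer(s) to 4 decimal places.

Sums needed: Σr^2·r^2 = 7461, Σr^2·r = 1017, Σr^2 = 165, Σr·r = 165, Σr = 21, Σ1 = 7.
And Σr^2·q = -22826, Σr·q = -3114, Σq = -510.
MᵀM·[c₂, c₁, c₀]ᵀ = Mᵀq becomes [[7461, 1017, 165]; [1017, 165, 21]; [165, 21, 7]]·[c₂, c₁, c₀]ᵀ = [-22826, -3114, -510]ᵀ.
Row-reducing yields c₂ = -5017/1674, c₁ = -107/558, c₀ = -457/279.

c₂ = -2.9970, c₁ = -0.1918, c₀ = -1.6380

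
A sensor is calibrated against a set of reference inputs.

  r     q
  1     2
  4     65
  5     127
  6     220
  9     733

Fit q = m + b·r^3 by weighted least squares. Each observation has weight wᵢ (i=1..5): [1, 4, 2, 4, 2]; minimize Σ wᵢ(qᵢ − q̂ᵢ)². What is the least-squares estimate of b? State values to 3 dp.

b = 1.004

Setting ∂/∂m … = 0 gives: 13·m + 2829·b = 2862;  2829·m + 1297141·b = 1307186.
det = 13·1297141 − 2829² = 8859592.
m = (2862·1297141 − 2829·1307186)/8859592 = 3597087/2214898; b = (13·1307186 − 2829·2862)/8859592 = 2224205/2214898.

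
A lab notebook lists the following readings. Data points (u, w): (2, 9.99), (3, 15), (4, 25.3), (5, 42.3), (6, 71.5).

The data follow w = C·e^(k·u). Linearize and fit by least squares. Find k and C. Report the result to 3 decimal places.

k = 0.497, C = 3.532

Linearized form: ln w = k·u + ln C. From the 5 transformed points,
Sums: Σu = 20.0000, Σ(u)² = 90.0000, Σln w = 16.2549, Σu·ln w = 69.9927.
Normal system: [[90.0000, 20.0000]; [20.0000, 5]]·[k, ln C]ᵀ = [69.9927, 16.2549]ᵀ.
Δ = 90.0000·5 − (20.0000)² = 50.0000; k = (69.9927·5 − 20.0000·16.2549)/50.0000 = 0.49730, ln C = (90.0000·16.2549 − 20.0000·69.9927)/50.0000 = 1.26180, so C = exp(1.26180) = 3.53177.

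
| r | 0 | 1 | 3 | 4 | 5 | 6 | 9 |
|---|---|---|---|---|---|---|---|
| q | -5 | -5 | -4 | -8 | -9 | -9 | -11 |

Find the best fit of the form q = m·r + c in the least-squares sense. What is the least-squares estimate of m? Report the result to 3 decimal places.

Normal-equation sums: Σr·r = 168, Σr = 28, Σ1 = 7.
Moment sums: Σr·q = -247, Σq = -51.
AᵀA·[m, c]ᵀ = Aᵀq becomes [[168, 28]; [28, 7]]·[m, c]ᵀ = [-247, -51]ᵀ.
Eliminating c: 7·(row 1) − 28·(row 2) gives 392·m = 7·(-247) − 28·(-51) = -301, so m = -43/56.
Then c = ((-51) − 28·(-43/56))/7 = -59/14.

m = -0.768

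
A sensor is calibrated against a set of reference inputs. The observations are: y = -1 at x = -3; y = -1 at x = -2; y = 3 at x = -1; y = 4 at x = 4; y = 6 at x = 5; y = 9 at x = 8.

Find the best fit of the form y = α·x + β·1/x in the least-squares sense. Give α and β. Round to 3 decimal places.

From the data, Σx·x = 119, Σx·1/x = 6, Σ1/x·1/x = 21301/14400.
Right-hand side: Σx·y = 120, Σ1/x·y = 139/120.
MᵀM·[α, β]ᵀ = Mᵀy becomes [[119, 6]; [6, 21301/14400]]·[α, β]ᵀ = [120, 139/120]ᵀ.
Eliminating β: (21301/14400)·(row 1) − 6·(row 2) gives (2016419/14400)·α = (21301/14400)·120 − 6·(139/120) = 20467/120, so α = 2456040/2016419.
Then β = ((139/120) − 6·(2456040/2016419))/(21301/14400) = -8383080/2016419.

α = 1.218, β = -4.157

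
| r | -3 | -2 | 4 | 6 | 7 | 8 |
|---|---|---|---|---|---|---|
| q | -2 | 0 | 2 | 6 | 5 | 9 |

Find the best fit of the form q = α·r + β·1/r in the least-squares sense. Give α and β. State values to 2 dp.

α = 1.03, β = -4.51

Entries of XᵀX: Σr·r = 178, Σr·1/r = 6, Σ1/r·1/r = 13757/28224.
Right-hand side: Σr·q = 157, Σ1/r·q = 673/168.
XᵀX·[α, β]ᵀ = Xᵀq becomes [[178, 6]; [6, 13757/28224]]·[α, β]ᵀ = [157, 673/168]ᵀ.
Determinant 178·(13757/28224) − 6² = 716341/14112.
α = (157·(13757/28224) − 6·(673/168))/(716341/14112) = 1481465/1432682; β = (178·(673/168) − 6·157)/(716341/14112) = -3230808/716341.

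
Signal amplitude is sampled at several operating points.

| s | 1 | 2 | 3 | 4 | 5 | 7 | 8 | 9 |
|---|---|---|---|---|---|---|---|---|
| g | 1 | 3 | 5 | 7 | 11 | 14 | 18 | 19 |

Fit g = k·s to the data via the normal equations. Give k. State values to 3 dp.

k = 2.080

Sums needed: Σs·s = 249.
Moment sums: Σs·g = 518.
MᵀM·[k]ᵀ = Mᵀg becomes [[249]]·[k]ᵀ = [518]ᵀ.
k = 518/249 = 2.08032.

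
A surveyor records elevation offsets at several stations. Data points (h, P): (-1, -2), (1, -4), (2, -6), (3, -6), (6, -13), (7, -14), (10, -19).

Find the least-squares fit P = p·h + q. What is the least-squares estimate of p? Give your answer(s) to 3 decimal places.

p = -1.614

The normal equations are: 200·p + 28·q = -398;  28·p + 7·q = -64.
(Σh·h = 200, Σh = 28, Σ1 = 7, Σh·P = -398, ΣP = -64.)
Eliminating q: 7·(row 1) − 28·(row 2) gives 616·p = 7·(-398) − 28·(-64) = -994, so p = -71/44.
Then q = ((-64) − 28·(-71/44))/7 = -207/77.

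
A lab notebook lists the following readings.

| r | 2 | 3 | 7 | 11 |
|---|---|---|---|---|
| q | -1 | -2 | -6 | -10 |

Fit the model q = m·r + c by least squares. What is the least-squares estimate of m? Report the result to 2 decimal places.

m = -1.00

Setting ∂/∂m … = 0 gives: 183·m + 23·c = -160;  23·m + 4·c = -19.
Eliminating c: 4·(row 1) − 23·(row 2) gives 203·m = 4·(-160) − 23·(-19) = -203, so m = -1.
Then c = ((-19) − 23·(-1))/4 = 1.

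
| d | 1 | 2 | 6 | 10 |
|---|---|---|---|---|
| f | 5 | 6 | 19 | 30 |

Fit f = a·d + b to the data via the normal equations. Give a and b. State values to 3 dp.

a = 2.877, b = 1.335

The normal equations are: 141·a + 19·b = 431;  19·a + 4·b = 60.
(Σd·d = 141, Σd = 19, Σ1 = 4, Σd·f = 431, Σf = 60.)
Eliminating b: 4·(row 1) − 19·(row 2) gives 203·a = 4·431 − 19·60 = 584, so a = 584/203.
Then b = (60 − 19·(584/203))/4 = 271/203.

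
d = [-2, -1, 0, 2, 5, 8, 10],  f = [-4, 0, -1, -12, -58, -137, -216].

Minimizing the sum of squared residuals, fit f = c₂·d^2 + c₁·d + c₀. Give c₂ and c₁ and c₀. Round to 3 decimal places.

c₂ = -1.982, c₁ = -1.613, c₀ = -0.016

Normal-equation sums: Σd^2·d^2 = 14754, Σd^2·d = 1636, Σd^2 = 198, Σd·d = 198, Σd = 22, Σ1 = 7.
And Σd^2·f = -31882, Σd·f = -3562, Σf = -428.
So MᵀM·[c₂, c₁, c₀]ᵀ = Mᵀf: [[14754, 1636, 198]; [1636, 198, 22]; [198, 22, 7]]·[c₂, c₁, c₀]ᵀ = [-31882, -3562, -428]ᵀ.
Row-reducing yields c₂ = -526719/265769, c₁ = -428609/265769, c₀ = -4196/265769.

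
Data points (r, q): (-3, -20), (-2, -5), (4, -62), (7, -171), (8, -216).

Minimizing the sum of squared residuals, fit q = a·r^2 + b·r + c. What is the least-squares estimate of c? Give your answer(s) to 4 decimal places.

c = -1.4525

Sums needed: Σr^2·r^2 = 6850, Σr^2·r = 884, Σr^2 = 142, Σr·r = 142, Σr = 14, Σ1 = 5.
For Xᵀq: Σr^2·q = -23395, Σr·q = -3103, Σq = -474.
XᵀX·[a, b, c]ᵀ = Xᵀq becomes [[6850, 884, 142]; [884, 142, 14]; [142, 14, 5]]·[a, b, c]ᵀ = [-23395, -3103, -474]ᵀ.
Inverting the 3×3 Gram matrix, [a, b, c]ᵀ = [-393511/132558, -427945/132558, -32090/22093]ᵀ.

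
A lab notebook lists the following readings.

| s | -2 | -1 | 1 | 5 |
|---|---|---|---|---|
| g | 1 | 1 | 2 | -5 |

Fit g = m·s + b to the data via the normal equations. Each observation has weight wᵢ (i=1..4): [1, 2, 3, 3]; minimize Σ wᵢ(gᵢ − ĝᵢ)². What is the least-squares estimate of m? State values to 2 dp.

m = -1.02

Forming AᵀWA = [[84, 14]; [14, 9]] and AᵀWg = [-73, -6]ᵀ gives AᵀWA·[m, b]ᵀ = AᵀWg.
Eliminating b: 9·(row 1) − 14·(row 2) gives 560·m = 9·(-73) − 14·(-6) = -573, so m = -573/560.
Then b = ((-6) − 14·(-573/560))/9 = 37/40.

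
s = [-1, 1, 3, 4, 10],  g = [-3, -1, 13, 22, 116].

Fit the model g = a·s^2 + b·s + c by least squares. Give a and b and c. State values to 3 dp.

a = 0.976, b = 2.112, c = -2.558

Sums needed: Σs^2·s^2 = 10339, Σs^2·s = 1091, Σs^2 = 127, Σs·s = 127, Σs = 17, Σ1 = 5.
And Σs^2·g = 12065, Σs·g = 1289, Σg = 147.
Row-reducing yields a = 1636/1677, b = 3541/1677, c = -110/43.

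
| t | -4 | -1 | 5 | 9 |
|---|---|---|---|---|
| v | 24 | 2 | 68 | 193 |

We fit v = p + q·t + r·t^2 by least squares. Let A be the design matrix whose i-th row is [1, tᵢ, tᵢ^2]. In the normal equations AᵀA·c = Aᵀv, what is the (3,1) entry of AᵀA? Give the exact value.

123

Row 3 ↔ basis t^2, column 1 ↔ basis 1, so (AᵀA)_{3,1} = Σᵢ t^2 = (16)·(1) + (1)·(1) + (25)·(1) + (81)·(1) = 123.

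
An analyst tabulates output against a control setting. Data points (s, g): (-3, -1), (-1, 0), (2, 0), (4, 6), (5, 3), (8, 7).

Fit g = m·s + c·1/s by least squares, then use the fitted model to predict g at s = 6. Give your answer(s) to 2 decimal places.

ĝ = 5.13

Sums needed: Σs·s = 119, Σs·1/s = 6, Σ1/s·1/s = 21301/14400.
For Aᵀg: Σs·g = 98, Σ1/s·g = 397/120.
AᵀA·[m, c]ᵀ = Aᵀg becomes [[119, 6]; [6, 21301/14400]]·[m, c]ᵀ = [98, 397/120]ᵀ.
Eliminating c: (21301/14400)·(row 1) − 6·(row 2) gives (2016419/14400)·m = (21301/14400)·98 − 6·(397/120) = 900829/7200, so m = 1801658/2016419.
Then c = ((397/120) − 6·(1801658/2016419))/(21301/14400) = -2798040/2016419.
At s = 6: ĝ = (1801658/2016419)·(6) + (-2798040/2016419)·(1/6) = 10343608/2016419.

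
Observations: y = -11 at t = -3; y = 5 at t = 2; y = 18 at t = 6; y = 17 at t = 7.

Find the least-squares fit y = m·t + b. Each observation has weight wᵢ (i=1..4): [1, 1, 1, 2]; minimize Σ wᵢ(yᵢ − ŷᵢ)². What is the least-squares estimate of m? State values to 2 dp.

m = 2.86

With design matrix X, XᵀWX = [[147, 19]; [19, 5]] and XᵀWy = [389, 46]ᵀ.
Determinant 147·5 − 19² = 374.
m = (389·5 − 19·46)/374 = 63/22; b = (147·46 − 19·389)/374 = -37/22.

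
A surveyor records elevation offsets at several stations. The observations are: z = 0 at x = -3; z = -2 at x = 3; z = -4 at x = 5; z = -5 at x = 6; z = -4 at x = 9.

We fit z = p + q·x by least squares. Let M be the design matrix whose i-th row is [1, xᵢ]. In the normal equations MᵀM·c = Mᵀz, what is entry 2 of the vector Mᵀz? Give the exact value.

Entry 2 ↔ basis x, so (Mᵀz)_{2} = Σᵢ (x)·zᵢ = (-3)·(0) + (3)·(-2) + (5)·(-4) + (6)·(-5) + (9)·(-4) = -92.

-92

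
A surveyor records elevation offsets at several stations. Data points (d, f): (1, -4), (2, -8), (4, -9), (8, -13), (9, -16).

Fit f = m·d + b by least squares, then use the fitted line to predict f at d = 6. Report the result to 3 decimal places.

The normal equations are: 166·m + 24·b = -304;  24·m + 5·b = -50.
(Σd·d = 166, Σd = 24, Σ1 = 5, Σd·f = -304, Σf = -50.)
Eliminating b: 5·(row 1) − 24·(row 2) gives 254·m = 5·(-304) − 24·(-50) = -320, so m = -160/127.
Then b = ((-50) − 24·(-160/127))/5 = -502/127.
At d = 6: f̂ = (-160/127)·(6) + (-502/127)·(1) = -1462/127.

f̂ = -11.512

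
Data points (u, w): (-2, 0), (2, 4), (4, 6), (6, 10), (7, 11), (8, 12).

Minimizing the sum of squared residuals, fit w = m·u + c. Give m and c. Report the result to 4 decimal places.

Entries of AᵀA: Σu·u = 173, Σu = 25, Σ1 = 6.
For Aᵀw: Σu·w = 265, Σw = 43.
Normal equations: [[173, 25]; [25, 6]]·[m, c]ᵀ = [265, 43]ᵀ.
Eliminating c: 6·(row 1) − 25·(row 2) gives 413·m = 6·265 − 25·43 = 515, so m = 515/413.
Then c = (43 − 25·(515/413))/6 = 814/413.

m = 1.2470, c = 1.9709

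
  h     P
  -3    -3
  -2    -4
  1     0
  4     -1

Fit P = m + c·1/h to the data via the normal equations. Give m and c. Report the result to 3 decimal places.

With design matrix A, AᵀA = [[4, 5/12]; [5/12, 205/144]] and AᵀP = [-8, 11/4]ᵀ.
Determinant 4·(205/144) − (5/12)² = 265/48.
m = ((-8)·(205/144) − (5/12)·(11/4))/(265/48) = -361/159; c = (4·(11/4) − (5/12)·(-8))/(265/48) = 688/265.

m = -2.270, c = 2.596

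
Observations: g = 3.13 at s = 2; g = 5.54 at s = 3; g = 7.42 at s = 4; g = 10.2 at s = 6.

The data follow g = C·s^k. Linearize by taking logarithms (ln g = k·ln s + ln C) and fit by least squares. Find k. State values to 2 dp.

Taking logs, ln g = k·ln s + ln C, so regress ln g on ln s.
Σln s = 4.9698, Σ(ln s)² = 6.8196, Σln g = 7.1796, Σln s·ln g = 9.6113.
Equations: 6.8196·k + 4.9698·ln C = 9.6113;  4.9698·k + 4·ln C = 7.1796.
Solving (det = 2.5794): k = 1.07149, ln C = 0.46363.

k = 1.07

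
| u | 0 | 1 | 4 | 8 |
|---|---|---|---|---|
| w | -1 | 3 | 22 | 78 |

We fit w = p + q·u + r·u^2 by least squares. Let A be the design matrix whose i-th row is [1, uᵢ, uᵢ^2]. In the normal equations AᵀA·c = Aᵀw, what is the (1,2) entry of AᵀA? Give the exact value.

Row 1 ↔ basis 1, column 2 ↔ basis u, so (AᵀA)_{1,2} = Σᵢ u = (1)·(0) + (1)·(1) + (1)·(4) + (1)·(8) = 13.

13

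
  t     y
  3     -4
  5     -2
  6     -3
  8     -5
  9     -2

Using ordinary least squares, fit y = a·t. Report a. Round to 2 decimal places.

Entries of AᵀA: Σt·t = 215.
For Aᵀy: Σt·y = -98.
Hence a = -98 / 215 ≈ -0.455814.

a = -0.46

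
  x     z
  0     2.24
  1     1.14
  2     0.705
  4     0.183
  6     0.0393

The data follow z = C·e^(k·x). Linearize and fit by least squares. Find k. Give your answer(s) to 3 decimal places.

k = -0.667

Taking logs, ln z = k·x + ln C, so regress ln z on x.
AᵀA = [[57.0000, 13.0000]; [13.0000, 5]], rhs = [-26.7803, -4.3469]ᵀ  (here Σx = 13.0000, Σ(x)² = 57.0000, Σln z = -4.3469, Σx·ln z = -26.7803).
Slope k = (n·Σx·ln z − Σx·Σln z)/(n·Σ(x)² − (Σx)²) = (5·-26.7803 − 13.0000·-4.3469)/116.0000 = -0.66718; ln C = (Σln z − k·Σx)/n = 0.86529.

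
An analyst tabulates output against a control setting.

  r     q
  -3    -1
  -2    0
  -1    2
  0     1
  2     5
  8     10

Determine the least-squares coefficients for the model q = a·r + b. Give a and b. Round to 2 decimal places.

a = 1.00, b = 2.16

Setting ∂/∂a … = 0 gives: 82·a + 4·b = 91;  4·a + 6·b = 17.
(Σr·r = 82, Σr = 4, Σ1 = 6, Σr·q = 91, Σq = 17.)
Eliminating b: 6·(row 1) − 4·(row 2) gives 476·a = 6·91 − 4·17 = 478, so a = 239/238.
Then b = (17 − 4·(239/238))/6 = 515/238.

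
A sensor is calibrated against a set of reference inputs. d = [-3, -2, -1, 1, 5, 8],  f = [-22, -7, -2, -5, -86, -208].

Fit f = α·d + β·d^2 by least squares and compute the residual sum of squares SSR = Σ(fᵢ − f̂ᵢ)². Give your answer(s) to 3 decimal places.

The normal system AᵀA·[α, β]ᵀ = Aᵀf is [[104, 602]; [602, 4820]]·[α, β]ᵀ = [-2017, -15695]ᵀ.
Eliminating β: 4820·(row 1) − 602·(row 2) gives 138876·α = 4820·(-2017) − 602·(-15695) = -273550, so α = -136775/69438.
Then β = ((-15695) − 602·(-136775/69438))/4820 = -209023/69438.
Residuals: -9459/11573, 12746/11573, -33314/34719, -232/11573, -31109/34719, 14284/34719; SSR = 131038/34719.

SSR = 3.774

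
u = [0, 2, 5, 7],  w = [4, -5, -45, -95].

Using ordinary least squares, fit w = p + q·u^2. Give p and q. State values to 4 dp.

p = 3.8590, q = -2.0056

The normal equations are: 4·p + 78·q = -141;  78·p + 3042·q = -5800.
Determinant 4·3042 − 78² = 6084.
p = ((-141)·3042 − 78·(-5800))/6084 = 301/78; q = (4·(-5800) − 78·(-141))/6084 = -6101/3042.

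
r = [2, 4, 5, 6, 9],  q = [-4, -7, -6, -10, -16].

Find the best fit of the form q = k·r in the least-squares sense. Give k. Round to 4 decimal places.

k = -1.6667

Normal-equation sums: Σr·r = 162.
Right-hand side: Σr·q = -270.
k = (-270)/162 = -1.66667.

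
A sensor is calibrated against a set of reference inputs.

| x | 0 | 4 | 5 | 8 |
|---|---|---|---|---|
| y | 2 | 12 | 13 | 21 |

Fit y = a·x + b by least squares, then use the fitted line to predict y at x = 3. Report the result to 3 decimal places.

ŷ = 9.061

The normal equations are: 105·a + 17·b = 281;  17·a + 4·b = 48.
(Σx·x = 105, Σx = 17, Σ1 = 4, Σx·y = 281, Σy = 48.)
Eliminating b: 4·(row 1) − 17·(row 2) gives 131·a = 4·281 − 17·48 = 308, so a = 308/131.
Then b = (48 − 17·(308/131))/4 = 263/131.
At x = 3: ŷ = (308/131)·(3) + (263/131)·(1) = 1187/131.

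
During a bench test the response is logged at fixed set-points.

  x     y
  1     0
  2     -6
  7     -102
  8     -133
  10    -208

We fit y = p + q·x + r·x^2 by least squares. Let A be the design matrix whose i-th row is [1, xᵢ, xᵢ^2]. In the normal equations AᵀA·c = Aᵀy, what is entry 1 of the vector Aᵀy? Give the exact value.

Entry 1 ↔ basis 1, so (Aᵀy)_{1} = Σᵢ yᵢ = (1)·(0) + (1)·(-6) + (1)·(-102) + (1)·(-133) + (1)·(-208) = -449.

-449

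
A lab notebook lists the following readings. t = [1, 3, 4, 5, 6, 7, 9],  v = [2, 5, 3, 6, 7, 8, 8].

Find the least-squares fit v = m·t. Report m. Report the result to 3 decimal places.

m = 1.055

Setting ∂/∂m … = 0 gives: 217·m = 229.
m = 229/217 = 1.0553.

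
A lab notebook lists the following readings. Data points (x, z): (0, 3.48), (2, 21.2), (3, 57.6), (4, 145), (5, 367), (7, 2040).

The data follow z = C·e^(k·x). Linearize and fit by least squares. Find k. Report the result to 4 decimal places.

Let Y = ln z. Fitting Y = k·x + ln C by least squares:
Σx = 21.0000, Σ(x)² = 103.0000, Σln z = 26.8574, Σx·ln z = 121.0472.
Normal system: [[103.0000, 21.0000]; [21.0000, 6]]·[k, ln C]ᵀ = [121.0472, 26.8574]ᵀ.
Δ = 103.0000·6 − (21.0000)² = 177.0000; k = (121.0472·6 − 21.0000·26.8574)/177.0000 = 0.91683, ln C = (103.0000·26.8574 − 21.0000·121.0472)/177.0000 = 1.26732.

k = 0.9168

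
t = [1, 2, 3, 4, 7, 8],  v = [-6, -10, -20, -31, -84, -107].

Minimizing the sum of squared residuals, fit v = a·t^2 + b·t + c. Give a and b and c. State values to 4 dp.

The normal equations are: 6851·a + 955·b + 143·c = -11686;  955·a + 143·b + 25·c = -1654;  143·a + 25·b + 6·c = -258.
Row-reducing yields a = -5297/3522, b = -3521/3522, c = -1755/587.

a = -1.5040, b = -0.9997, c = -2.9898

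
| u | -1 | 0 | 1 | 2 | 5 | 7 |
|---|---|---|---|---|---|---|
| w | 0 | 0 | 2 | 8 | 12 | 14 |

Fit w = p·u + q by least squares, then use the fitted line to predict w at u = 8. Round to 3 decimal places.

ŵ = 17.014

The normal system XᵀX·[p, q]ᵀ = Xᵀw is [[80, 14]; [14, 6]]·[p, q]ᵀ = [176, 36]ᵀ.
Eliminating q: 6·(row 1) − 14·(row 2) gives 284·p = 6·176 − 14·36 = 552, so p = 138/71.
Then q = (36 − 14·(138/71))/6 = 104/71.
At u = 8: ŵ = (138/71)·(8) + (104/71)·(1) = 1208/71.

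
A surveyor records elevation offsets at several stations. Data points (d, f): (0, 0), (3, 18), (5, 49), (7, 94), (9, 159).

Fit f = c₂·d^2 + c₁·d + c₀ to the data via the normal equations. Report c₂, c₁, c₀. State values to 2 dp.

Forming AᵀA = [[9668, 1224, 164]; [1224, 164, 24]; [164, 24, 5]] and Aᵀf = [18872, 2388, 320]ᵀ gives AᵀA·[c₂, c₁, c₀]ᵀ = Aᵀf.
Row-reducing yields c₂ = 3812/1927, c₁ = -477/1927, c₀ = 584/1927.

c₂ = 1.98, c₁ = -0.25, c₀ = 0.30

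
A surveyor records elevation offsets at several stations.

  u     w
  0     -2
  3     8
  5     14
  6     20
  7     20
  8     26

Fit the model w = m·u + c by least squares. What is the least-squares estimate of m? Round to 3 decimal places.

m = 3.416

Normal-equation sums: Σu·u = 183, Σu = 29, Σ1 = 6.
Moment sums: Σu·w = 562, Σw = 86.
XᵀX·[m, c]ᵀ = Xᵀw becomes [[183, 29]; [29, 6]]·[m, c]ᵀ = [562, 86]ᵀ.
Eliminating c: 6·(row 1) − 29·(row 2) gives 257·m = 6·562 − 29·86 = 878, so m = 878/257.
Then c = (86 − 29·(878/257))/6 = -560/257.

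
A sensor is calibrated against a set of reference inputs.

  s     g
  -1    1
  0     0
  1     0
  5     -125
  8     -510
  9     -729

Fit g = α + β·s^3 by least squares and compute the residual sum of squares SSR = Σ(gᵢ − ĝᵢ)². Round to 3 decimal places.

The normal system XᵀX·[α, β]ᵀ = Xᵀg is [[6, 1366]; [1366, 809212]]·[α, β]ᵀ = [-1363, -808187]ᵀ.
Determinant 6·809212 − 1366² = 2989316.
α = ((-1363)·809212 − 1366·(-808187))/2989316 = 513743/1494658; β = (6·(-808187) − 1366·(-1363))/2989316 = -746816/747329.
Residuals: -512717/1494658, -513743/1494658, 979889/1494658, -58363/135878, 1950261/1494658, -1261697/1494658; SSR = 4880411/1494658.

SSR = 3.265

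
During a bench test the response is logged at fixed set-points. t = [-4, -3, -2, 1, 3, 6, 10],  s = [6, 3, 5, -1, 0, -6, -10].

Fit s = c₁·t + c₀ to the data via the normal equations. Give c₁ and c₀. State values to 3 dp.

c₁ = -1.111, c₀ = 1.318

Compute the Gram sums: Σt·t = 175, Σt = 11, Σ1 = 7.
And Σt·s = -180, Σs = -3.
Eliminating c₀: 7·(row 1) − 11·(row 2) gives 1104·c₁ = 7·(-180) − 11·(-3) = -1227, so c₁ = -409/368.
Then c₀ = ((-3) − 11·(-409/368))/7 = 485/368.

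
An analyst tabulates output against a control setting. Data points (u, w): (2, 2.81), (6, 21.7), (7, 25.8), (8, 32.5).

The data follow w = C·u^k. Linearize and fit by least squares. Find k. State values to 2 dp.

k = 1.78

Taking logs, ln w = k·ln u + ln C, so regress ln w on ln u.
Σln u = 6.5103, Σ(ln u)² = 11.8015, Σln w = 10.8421, Σln u·ln w = 19.7939.
Normal system: [[11.8015, 6.5103]; [6.5103, 4]]·[k, ln C]ᵀ = [19.7939, 10.8421]ᵀ.
Slope k = (n·Σln u·ln w − Σln u·Σln w)/(n·Σ(ln u)² − (Σln u)²) = (4·19.7939 − 6.5103·10.8421)/4.8225 = 1.78138; ln C = (Σln w − k·Σln u)/n = -0.18878.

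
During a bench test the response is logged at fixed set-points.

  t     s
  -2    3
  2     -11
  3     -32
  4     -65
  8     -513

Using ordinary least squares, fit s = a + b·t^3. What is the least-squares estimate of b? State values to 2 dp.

Sums needed: Σ1 = 5, Σt^3 = 603, Σt^3·t^3 = 267097.
Right-hand side: Σs = -618, Σt^3·s = -267792.
So XᵀX·[a, b]ᵀ = Xᵀs: [[5, 603]; [603, 267097]]·[a, b]ᵀ = [-618, -267792]ᵀ.
Eliminating b: 267097·(row 1) − 603·(row 2) gives 971876·a = 267097·(-618) − 603·(-267792) = -3587370, so a = -1793685/485938.
Then b = ((-267792) − 603·(-1793685/485938))/267097 = -483153/485938.

b = -0.99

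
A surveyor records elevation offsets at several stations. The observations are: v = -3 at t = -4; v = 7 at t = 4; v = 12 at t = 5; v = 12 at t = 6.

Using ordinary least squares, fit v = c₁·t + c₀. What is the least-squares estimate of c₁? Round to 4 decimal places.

c₁ = 1.5139

AᵀA·[c₁, c₀]ᵀ = Aᵀv reads: 93·c₁ + 11·c₀ = 172;  11·c₁ + 4·c₀ = 28.
(Σt·t = 93, Σt = 11, Σ1 = 4, Σt·v = 172, Σv = 28.)
det = 93·4 − 11² = 251.
c₁ = (172·4 − 11·28)/251 = 380/251; c₀ = (93·28 − 11·172)/251 = 712/251.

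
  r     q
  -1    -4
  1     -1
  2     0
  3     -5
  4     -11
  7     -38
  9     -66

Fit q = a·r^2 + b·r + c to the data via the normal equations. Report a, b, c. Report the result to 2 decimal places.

a = -0.99, b = 1.71, c = -1.11

The normal system MᵀM·[a, b, c]ᵀ = Mᵀq is [[9317, 1171, 161]; [1171, 161, 25]; [161, 25, 7]]·[a, b, c]ᵀ = [-7434, -916, -125]ᵀ.
Solving the 3×3 system (Gaussian elimination) gives a = -164783/165858, b = 40495/23694, c = -30686/27643.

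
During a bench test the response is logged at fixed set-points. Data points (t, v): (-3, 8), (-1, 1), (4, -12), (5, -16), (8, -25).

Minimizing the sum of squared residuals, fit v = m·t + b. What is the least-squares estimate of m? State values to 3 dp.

m = -2.938

The normal equations are: 115·m + 13·b = -353;  13·m + 5·b = -44.
(Σt·t = 115, Σt = 13, Σ1 = 5, Σt·v = -353, Σv = -44.)
det = 115·5 − 13² = 406.
m = ((-353)·5 − 13·(-44))/406 = -1193/406; b = (115·(-44) − 13·(-353))/406 = -471/406.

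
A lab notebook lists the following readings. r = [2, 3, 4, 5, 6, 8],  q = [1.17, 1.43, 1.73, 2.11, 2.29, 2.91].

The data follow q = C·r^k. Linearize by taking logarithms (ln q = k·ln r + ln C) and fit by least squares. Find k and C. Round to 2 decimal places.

With ln qᵢ as the transformed response and ln rᵢ as the regressor:
Sums: Σln r = 8.6587, Σ(ln r)² = 13.7340, Σln q = 3.7062, Σln r·ln q = 6.1691.
Normal system: [[13.7340, 8.6587]; [8.6587, 6]]·[k, ln C]ᵀ = [6.1691, 3.7062]ᵀ.
Δ = 13.7340·6 − (8.6587)² = 7.4309; k = (6.1691·6 − 8.6587·3.7062)/7.4309 = 0.66261, ln C = (13.7340·3.7062 − 8.6587·6.1691)/7.4309 = -0.33853, so C = exp(-0.33853) = 0.71282.

k = 0.66, C = 0.71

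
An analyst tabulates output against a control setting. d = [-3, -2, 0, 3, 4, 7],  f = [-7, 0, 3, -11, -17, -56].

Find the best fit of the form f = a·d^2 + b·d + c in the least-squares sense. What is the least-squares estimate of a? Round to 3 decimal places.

a = -1.114

With design matrix A, AᵀA = [[2835, 399, 87]; [399, 87, 9]; [87, 9, 6]] and Aᵀf = [-3178, -472, -88]ᵀ.
Inverting the 3×3 Gram matrix, [a, b, c]ᵀ = [-16169/14520, -8101/14520, 5607/2420]ᵀ.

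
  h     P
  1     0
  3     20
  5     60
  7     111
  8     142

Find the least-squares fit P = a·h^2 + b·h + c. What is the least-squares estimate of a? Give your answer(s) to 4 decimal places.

Entries of MᵀM: Σh^2·h^2 = 7204, Σh^2·h = 1008, Σh^2 = 148, Σh·h = 148, Σh = 24, Σ1 = 5.
Moment sums: Σh^2·P = 16207, Σh·P = 2273, ΣP = 333.
So MᵀM·[a, b, c]ᵀ = MᵀP: [[7204, 1008, 148]; [1008, 148, 24]; [148, 24, 5]]·[a, b, c]ᵀ = [16207, 2273, 333]ᵀ.
Inverting the 3×3 Gram matrix, [a, b, c]ᵀ = [9407/5044, 18389/5044, -592/97]ᵀ.

a = 1.8650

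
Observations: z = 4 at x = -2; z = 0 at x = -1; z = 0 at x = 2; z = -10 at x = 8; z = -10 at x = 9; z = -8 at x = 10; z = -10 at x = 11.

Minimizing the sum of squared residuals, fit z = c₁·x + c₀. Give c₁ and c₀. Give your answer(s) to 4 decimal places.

From the data, Σx·x = 375, Σx = 37, Σ1 = 7.
Moment sums: Σx·z = -368, Σz = -34.
Normal equations: [[375, 37]; [37, 7]]·[c₁, c₀]ᵀ = [-368, -34]ᵀ.
Determinant 375·7 − 37² = 1256.
c₁ = ((-368)·7 − 37·(-34))/1256 = -659/628; c₀ = (375·(-34) − 37·(-368))/1256 = 433/628.

c₁ = -1.0494, c₀ = 0.6895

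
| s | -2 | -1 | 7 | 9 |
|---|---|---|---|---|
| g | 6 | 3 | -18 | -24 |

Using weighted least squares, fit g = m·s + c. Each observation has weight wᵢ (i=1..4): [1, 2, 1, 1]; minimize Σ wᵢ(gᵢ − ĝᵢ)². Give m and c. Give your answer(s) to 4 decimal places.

m = -2.6866, c = 0.4478

Setting ∂/∂m … = 0 gives: 136·m + 12·c = -360;  12·m + 5·c = -30.
det = 136·5 − 12² = 536.
m = ((-360)·5 − 12·(-30))/536 = -180/67; c = (136·(-30) − 12·(-360))/536 = 30/67.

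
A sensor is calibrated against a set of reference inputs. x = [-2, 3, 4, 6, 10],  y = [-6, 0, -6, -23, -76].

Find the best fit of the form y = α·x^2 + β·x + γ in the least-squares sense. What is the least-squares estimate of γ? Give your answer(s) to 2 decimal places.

γ = 1.93

Normal-equation sums: Σx^2·x^2 = 11649, Σx^2·x = 1299, Σx^2 = 165, Σx·x = 165, Σx = 21, Σ1 = 5.
Right-hand side: Σx^2·y = -8548, Σx·y = -910, Σy = -111.
So AᵀA·[α, β, γ]ᵀ = Aᵀy: [[11649, 1299, 165]; [1299, 165, 21]; [165, 21, 5]]·[α, β, γ]ᵀ = [-8548, -910, -111]ᵀ.
Row-reducing yields α = -29507/30342, β = 57493/30342, γ = 9778/5057.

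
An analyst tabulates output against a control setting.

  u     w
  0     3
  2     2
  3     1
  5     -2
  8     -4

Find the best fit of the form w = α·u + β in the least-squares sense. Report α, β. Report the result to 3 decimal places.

Normal-equation sums: Σu·u = 102, Σu = 18, Σ1 = 5.
For Aᵀw: Σu·w = -35, Σw = 0.
So AᵀA·[α, β]ᵀ = Aᵀw: [[102, 18]; [18, 5]]·[α, β]ᵀ = [-35, 0]ᵀ.
Determinant 102·5 − 18² = 186.
α = ((-35)·5 − 18·0)/186 = -175/186; β = (102·0 − 18·(-35))/186 = 105/31.

α = -0.941, β = 3.387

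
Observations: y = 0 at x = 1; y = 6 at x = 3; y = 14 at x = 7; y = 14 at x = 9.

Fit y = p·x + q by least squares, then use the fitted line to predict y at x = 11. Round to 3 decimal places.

ŷ = 19.300

Compute the Gram sums: Σx·x = 140, Σx = 20, Σ1 = 4.
For Mᵀy: Σx·y = 242, Σy = 34.
So MᵀM·[p, q]ᵀ = Mᵀy: [[140, 20]; [20, 4]]·[p, q]ᵀ = [242, 34]ᵀ.
Determinant 140·4 − 20² = 160.
p = (242·4 − 20·34)/160 = 9/5; q = (140·34 − 20·242)/160 = -1/2.
At x = 11: ŷ = (9/5)·(11) + (-1/2)·(1) = 193/10.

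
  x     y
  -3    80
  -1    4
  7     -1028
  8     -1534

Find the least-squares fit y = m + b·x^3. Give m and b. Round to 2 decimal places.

Setting ∂/∂m … = 0 gives: 4·m + 827·b = -2478;  827·m + 380523·b = -1140176.
(Σ1 = 4, Σx^3 = 827, Σx^3·x^3 = 380523, Σy = -2478, Σx^3·y = -1140176.)
Eliminating b: 380523·(row 1) − 827·(row 2) gives 838163·m = 380523·(-2478) − 827·(-1140176) = -10442, so m = -10442/838163.
Then b = ((-1140176) − 827·(-10442/838163))/380523 = -2511398/838163.

m = -0.01, b = -3.00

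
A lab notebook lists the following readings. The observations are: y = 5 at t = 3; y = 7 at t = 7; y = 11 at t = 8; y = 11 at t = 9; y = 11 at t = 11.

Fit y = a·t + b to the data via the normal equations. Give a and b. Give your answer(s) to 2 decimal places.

The normal system MᵀM·[a, b]ᵀ = Mᵀy is [[324, 38]; [38, 5]]·[a, b]ᵀ = [372, 45]ᵀ.
Δ = 324·5 − 38² = 176.
a = (372·5 − 38·45)/176 = 75/88; b = (324·45 − 38·372)/176 = 111/44.

a = 0.85, b = 2.52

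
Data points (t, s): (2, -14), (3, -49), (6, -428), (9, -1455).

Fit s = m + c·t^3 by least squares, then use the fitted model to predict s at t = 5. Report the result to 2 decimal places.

XᵀX·[m, c]ᵀ = Xᵀs reads: 4·m + 980·c = -1946;  980·m + 578890·c = -1154578.
Eliminating c: 578890·(row 1) − 980·(row 2) gives 1355160·m = 578890·(-1946) − 980·(-1154578) = 4966500, so m = 82775/22586.
Then c = ((-1154578) − 980·(82775/22586))/578890 = -112968/56465.
At t = 5: ŝ = (82775/22586)·(1) + (-112968/56465)·(125) = -5565625/22586.

ŝ = -246.42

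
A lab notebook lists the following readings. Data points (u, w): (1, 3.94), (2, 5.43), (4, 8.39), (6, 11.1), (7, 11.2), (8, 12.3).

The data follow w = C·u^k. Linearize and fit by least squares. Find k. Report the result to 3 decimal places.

Let Y = ln w. Fitting Y = k·ln u + ln C by least squares:
Over the data: Σln u = 7.8966, Σ(ln u)² = 13.7233, Σln w = 12.5226, Σln u·ln w = 18.3538.
Normal system: [[13.7233, 7.8966]; [7.8966, 6]]·[k, ln C]ᵀ = [18.3538, 12.5226]ᵀ.
Slope k = (n·Σln u·ln w − Σln u·Σln w)/(n·Σ(ln u)² − (Σln u)²) = (6·18.3538 − 7.8966·12.5226)/19.9843 = 0.56232; ln C = (Σln w − k·Σln u)/n = 1.34704.

k = 0.562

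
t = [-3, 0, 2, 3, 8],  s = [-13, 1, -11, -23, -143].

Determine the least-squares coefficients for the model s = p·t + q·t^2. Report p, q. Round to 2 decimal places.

p = -1.66, q = -2.03

From the data, Σt·t = 86, Σt·t^2 = 520, Σt^2·t^2 = 4274.
And Σt·s = -1196, Σt^2·s = -9520.
det = 86·4274 − 520² = 97164.
p = ((-1196)·4274 − 520·(-9520))/97164 = -13442/8097; q = (86·(-9520) − 520·(-1196))/97164 = -16400/8097.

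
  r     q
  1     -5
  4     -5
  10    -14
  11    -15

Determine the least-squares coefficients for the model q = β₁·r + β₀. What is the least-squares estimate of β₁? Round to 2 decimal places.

Normal-equation sums: Σr·r = 238, Σr = 26, Σ1 = 4.
And Σr·q = -330, Σq = -39.
XᵀX·[β₁, β₀]ᵀ = Xᵀq becomes [[238, 26]; [26, 4]]·[β₁, β₀]ᵀ = [-330, -39]ᵀ.
Eliminating β₀: 4·(row 1) − 26·(row 2) gives 276·β₁ = 4·(-330) − 26·(-39) = -306, so β₁ = -51/46.
Then β₀ = ((-39) − 26·(-51/46))/4 = -117/46.

β₁ = -1.11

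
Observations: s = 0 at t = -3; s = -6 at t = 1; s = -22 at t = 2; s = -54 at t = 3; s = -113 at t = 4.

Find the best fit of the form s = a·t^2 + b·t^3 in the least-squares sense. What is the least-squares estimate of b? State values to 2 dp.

b = -1.01

Normal-equation sums: Σt^2·t^2 = 435, Σt^2·t^3 = 1057, Σt^3·t^3 = 5619.
And Σt^2·s = -2388, Σt^3·s = -8872.
Eliminating b: 5619·(row 1) − 1057·(row 2) gives 1327016·a = 5619·(-2388) − 1057·(-8872) = -4040468, so a = -1010117/331754.
Then b = ((-8872) − 1057·(-1010117/331754))/5619 = -333801/331754.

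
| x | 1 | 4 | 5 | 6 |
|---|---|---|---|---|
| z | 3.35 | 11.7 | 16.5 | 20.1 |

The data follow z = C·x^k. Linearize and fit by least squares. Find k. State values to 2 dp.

With ln zᵢ as the transformed response and ln xᵢ as the regressor:
Σln x = 4.7875, Σ(ln x)² = 7.7225, Σln z = 9.4726, Σln x·ln z = 13.2981.
Equations: 7.7225·k + 4.7875·ln C = 13.2981;  4.7875·k + 4·ln C = 9.4726.
Slope k = (n·Σln x·ln z − Σln x·Σln z)/(n·Σ(ln x)² − (Σln x)²) = (4·13.2981 − 4.7875·9.4726)/7.9699 = 0.98399; ln C = (Σln z − k·Σln x)/n = 1.19045.

k = 0.98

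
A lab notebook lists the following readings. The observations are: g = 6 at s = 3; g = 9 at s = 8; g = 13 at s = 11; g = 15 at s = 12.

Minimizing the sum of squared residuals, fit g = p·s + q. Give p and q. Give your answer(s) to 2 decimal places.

The normal system AᵀA·[p, q]ᵀ = Aᵀg is [[338, 34]; [34, 4]]·[p, q]ᵀ = [413, 43]ᵀ.
Determinant 338·4 − 34² = 196.
p = (413·4 − 34·43)/196 = 95/98; q = (338·43 − 34·413)/196 = 123/49.

p = 0.97, q = 2.51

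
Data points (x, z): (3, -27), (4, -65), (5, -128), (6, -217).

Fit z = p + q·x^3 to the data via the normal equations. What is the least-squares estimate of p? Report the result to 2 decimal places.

p = -0.64

Normal-equation sums: Σ1 = 4, Σx^3 = 432, Σx^3·x^3 = 67106.
Right-hand side: Σz = -437, Σx^3·z = -67761.
MᵀM·[p, q]ᵀ = Mᵀz becomes [[4, 432]; [432, 67106]]·[p, q]ᵀ = [-437, -67761]ᵀ.
Determinant 4·67106 − 432² = 81800.
p = ((-437)·67106 − 432·(-67761))/81800 = -5257/8180; q = (4·(-67761) − 432·(-437))/81800 = -4113/4090.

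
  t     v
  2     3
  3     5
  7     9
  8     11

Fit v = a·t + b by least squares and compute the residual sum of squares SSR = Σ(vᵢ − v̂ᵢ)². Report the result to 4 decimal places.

Compute the Gram sums: Σt·t = 126, Σt = 20, Σ1 = 4.
Right-hand side: Σt·v = 172, Σv = 28.
Δ = 126·4 − 20² = 104.
a = (172·4 − 20·28)/104 = 16/13; b = (126·28 − 20·172)/104 = 11/13.
Residuals: -4/13, 6/13, -6/13, 4/13; SSR = 8/13.

SSR = 0.6154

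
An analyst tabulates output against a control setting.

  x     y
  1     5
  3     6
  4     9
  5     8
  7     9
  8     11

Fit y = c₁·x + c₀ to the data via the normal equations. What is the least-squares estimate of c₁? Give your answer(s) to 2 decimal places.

Compute the Gram sums: Σx·x = 164, Σx = 28, Σ1 = 6.
And Σx·y = 250, Σy = 48.
So MᵀM·[c₁, c₀]ᵀ = Mᵀy: [[164, 28]; [28, 6]]·[c₁, c₀]ᵀ = [250, 48]ᵀ.
Eliminating c₀: 6·(row 1) − 28·(row 2) gives 200·c₁ = 6·250 − 28·48 = 156, so c₁ = 39/50.
Then c₀ = (48 − 28·(39/50))/6 = 109/25.

c₁ = 0.78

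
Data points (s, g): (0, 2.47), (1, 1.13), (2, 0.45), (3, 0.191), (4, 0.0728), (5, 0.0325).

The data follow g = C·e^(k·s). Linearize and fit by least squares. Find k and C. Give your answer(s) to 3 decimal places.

Taking logs, ln g = k·s + ln C, so regress ln g on s.
AᵀA = [[55.0000, 15.0000]; [15.0000, 6]], rhs = [-34.0540, -7.4741]ᵀ  (here Σs = 15.0000, Σ(s)² = 55.0000, Σln g = -7.4741, Σs·ln g = -34.0540).
Slope k = (n·Σs·ln g − Σs·Σln g)/(n·Σ(s)² − (Σs)²) = (6·-34.0540 − 15.0000·-7.4741)/105.0000 = -0.87821; ln C = (Σln g − k·Σs)/n = 0.94984, so C = exp(0.94984) = 2.58531.

k = -0.878, C = 2.585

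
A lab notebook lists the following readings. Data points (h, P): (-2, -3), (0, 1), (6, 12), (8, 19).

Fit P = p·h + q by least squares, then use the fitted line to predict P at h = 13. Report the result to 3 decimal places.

P̂ = 28.279

The normal equations are: 104·p + 12·q = 230;  12·p + 4·q = 29.
Δ = 104·4 − 12² = 272.
p = (230·4 − 12·29)/272 = 143/68; q = (104·29 − 12·230)/272 = 16/17.
At h = 13: P̂ = (143/68)·(13) + (16/17)·(1) = 1923/68.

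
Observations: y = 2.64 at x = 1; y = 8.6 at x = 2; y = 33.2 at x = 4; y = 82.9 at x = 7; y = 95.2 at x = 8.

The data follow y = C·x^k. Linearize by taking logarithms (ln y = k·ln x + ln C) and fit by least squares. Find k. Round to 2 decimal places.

k = 1.76

Taking logs, ln y = k·ln x + ln C, so regress ln y on ln x.
Over the data: Σln x = 6.1048, Σ(ln x)² = 10.5129, Σln y = 15.5987, Σln x·ln y = 24.4173.
Normal system: [[10.5129, 6.1048]; [6.1048, 5]]·[k, ln C]ᵀ = [24.4173, 15.5987]ᵀ.
Solving (det = 15.2960): k = 1.75597, ln C = 0.97577.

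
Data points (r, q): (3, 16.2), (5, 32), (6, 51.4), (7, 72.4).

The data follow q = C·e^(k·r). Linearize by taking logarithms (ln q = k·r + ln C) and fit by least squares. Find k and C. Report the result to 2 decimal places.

Linearized form: ln q = k·r + ln C. From the 4 transformed points,
Over the data: Σr = 21.0000, Σ(r)² = 119.0000, Σln q = 14.4726, Σr·ln q = 79.2970.
Normal system: [[119.0000, 21.0000]; [21.0000, 4]]·[k, ln C]ᵀ = [79.2970, 14.4726]ᵀ.
Δ = 119.0000·4 − (21.0000)² = 35.0000; k = (79.2970·4 − 21.0000·14.4726)/35.0000 = 0.37896, ln C = (119.0000·14.4726 − 21.0000·79.2970)/35.0000 = 1.62862, so C = exp(1.62862) = 5.09683.

k = 0.38, C = 5.10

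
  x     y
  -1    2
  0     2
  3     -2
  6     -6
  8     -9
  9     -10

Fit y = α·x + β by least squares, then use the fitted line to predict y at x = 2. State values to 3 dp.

The normal system AᵀA·[α, β]ᵀ = Aᵀy is [[191, 25]; [25, 6]]·[α, β]ᵀ = [-206, -23]ᵀ.
Eliminating β: 6·(row 1) − 25·(row 2) gives 521·α = 6·(-206) − 25·(-23) = -661, so α = -661/521.
Then β = ((-23) − 25·(-661/521))/6 = 757/521.
At x = 2: ŷ = (-661/521)·(2) + (757/521)·(1) = -565/521.

ŷ = -1.084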